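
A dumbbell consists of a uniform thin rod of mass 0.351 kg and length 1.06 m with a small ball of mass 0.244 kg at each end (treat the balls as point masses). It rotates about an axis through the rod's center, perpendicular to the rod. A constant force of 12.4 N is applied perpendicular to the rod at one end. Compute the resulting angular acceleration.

I_rod = (1/12)ML² = (1/12)(0.351)(1.06)² = 0.03287 kg·m².
I_balls = 2·m·(L/2)² = 2(0.244)(0.5300)² = 0.1371 kg·m².
Total I = 0.1699 kg·m².
τ = F·(L/2) = (12.4)(0.530) = 6.572 N·m.
α = τ/I = 6.572/0.1699 = 38.67 rad/s².

α ≈ 38.7 rad/s²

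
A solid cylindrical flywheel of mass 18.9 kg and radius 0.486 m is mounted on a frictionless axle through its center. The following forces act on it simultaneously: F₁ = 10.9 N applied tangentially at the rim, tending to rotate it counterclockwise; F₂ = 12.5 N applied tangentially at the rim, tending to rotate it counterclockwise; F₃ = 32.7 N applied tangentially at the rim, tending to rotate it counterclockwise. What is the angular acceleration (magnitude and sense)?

α ≈ 12.2 rad/s², counterclockwise

I = ½MR² = (1/2)(18.9)(0.486)² = 2.232 kg·m².
Taking counterclockwise as positive: τ₁ = +(10.9)(0.486) = +5.297 N·m; τ₂ = +(12.5)(0.486) = +6.075 N·m; τ₃ = +(32.7)(0.486) = +15.89 N·m.
Net torque τ = 27.26 N·m.
α = τ/I = 27.26/2.232 = 12.22 rad/s².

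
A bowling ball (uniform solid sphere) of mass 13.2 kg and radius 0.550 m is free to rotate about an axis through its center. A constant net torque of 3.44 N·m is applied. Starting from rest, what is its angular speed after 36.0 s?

I = (2/5)MR² = (2/5)(13.2)(0.550)² = 1.597 kg·m².
α = τ/I = 3.44/1.597 = 2.154 rad/s².
ω = ω₀ + αt = 0 + (2.154)(36.0) = 77.54 rad/s.

ω ≈ 77.5 rad/s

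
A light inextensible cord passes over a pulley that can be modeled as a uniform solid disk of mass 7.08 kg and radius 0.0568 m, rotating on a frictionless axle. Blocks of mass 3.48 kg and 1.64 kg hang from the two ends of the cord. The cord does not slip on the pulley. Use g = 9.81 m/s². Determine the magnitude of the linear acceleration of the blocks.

I = ½MR² = (1/2)(7.08)(0.0568)² = 0.01142 kg·m².
Heavier block: m₁g − T₁ = m₁a. Lighter block: T₂ − m₂g = m₂a.
Pulley: (T₁ − T₂)R = Iα = I(a/R), so T₁ − T₂ = (I/R²)a = (1/2)M_p a = 3.540·a.
Adding the three: (m₁ − m₂)g = (m₁ + m₂ + 3.540)a, so a = (3.48 − 1.64)(9.81)/(3.48 + 1.64 + 3.540) = 2.084 m/s².

a ≈ 2.08 m/s²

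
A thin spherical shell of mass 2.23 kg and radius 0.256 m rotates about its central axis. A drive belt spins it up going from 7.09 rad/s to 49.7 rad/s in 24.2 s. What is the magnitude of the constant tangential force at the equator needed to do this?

I = (2/3)MR² = (2/3)(2.23)(0.256)² = 0.09743 kg·m².
α = Δω/Δt = (49.7 − 7.09)/24.2 = 1.761 rad/s².
The required torque is τ = Iα = (0.09743)(1.761) = 0.1715 N·m.
A tangential force at the equator gives τ = FR, so F = τ/R = 0.1715/0.256 = 0.6701 N.

F ≈ 0.670 N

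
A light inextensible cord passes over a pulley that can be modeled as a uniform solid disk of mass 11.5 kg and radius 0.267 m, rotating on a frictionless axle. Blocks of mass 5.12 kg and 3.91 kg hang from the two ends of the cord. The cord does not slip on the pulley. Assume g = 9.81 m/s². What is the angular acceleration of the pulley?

α ≈ 3.01 rad/s²

I = ½MR² = (1/2)(11.5)(0.267)² = 0.4099 kg·m².
Heavier block: m₁g − T₁ = m₁a. Lighter block: T₂ − m₂g = m₂a.
Pulley: (T₁ − T₂)R = Iα = I(a/R), so T₁ − T₂ = (I/R²)a = (1/2)M_p a = 5.750·a.
Adding the three: (m₁ − m₂)g = (m₁ + m₂ + 5.750)a, so a = (5.12 − 3.91)(9.81)/(5.12 + 3.91 + 5.750) = 0.8031 m/s².
α = a/R = 0.8031/0.267 = 3.008 rad/s².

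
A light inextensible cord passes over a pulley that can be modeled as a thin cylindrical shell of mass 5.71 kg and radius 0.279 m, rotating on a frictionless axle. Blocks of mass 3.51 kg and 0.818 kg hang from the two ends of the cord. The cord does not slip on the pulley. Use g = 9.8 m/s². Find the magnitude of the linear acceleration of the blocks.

I = MR² = (5.71)(0.279)² = 0.4445 kg·m².
Heavier block: m₁g − T₁ = m₁a. Lighter block: T₂ − m₂g = m₂a.
Pulley: (T₁ − T₂)R = Iα = I(a/R), so T₁ − T₂ = (I/R²)a = 1·M_p a = 5.710·a.
Adding the three: (m₁ − m₂)g = (m₁ + m₂ + 5.710)a, so a = (3.51 − 0.818)(9.8)/(3.51 + 0.818 + 5.710) = 2.628 m/s².

a ≈ 2.63 m/s²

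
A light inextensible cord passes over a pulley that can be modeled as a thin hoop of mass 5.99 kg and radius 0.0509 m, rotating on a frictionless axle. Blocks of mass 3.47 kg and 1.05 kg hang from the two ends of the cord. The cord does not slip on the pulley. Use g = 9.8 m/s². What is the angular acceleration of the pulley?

α ≈ 44.3 rad/s²

I = MR² = (5.99)(0.0509)² = 0.01552 kg·m².
Heavier block: m₁g − T₁ = m₁a. Lighter block: T₂ − m₂g = m₂a.
Pulley: (T₁ − T₂)R = Iα = I(a/R), so T₁ − T₂ = (I/R²)a = 1·M_p a = 5.990·a.
Adding the three: (m₁ − m₂)g = (m₁ + m₂ + 5.990)a, so a = (3.47 − 1.05)(9.8)/(3.47 + 1.05 + 5.990) = 2.257 m/s².
α = a/R = 2.257/0.0509 = 44.33 rad/s².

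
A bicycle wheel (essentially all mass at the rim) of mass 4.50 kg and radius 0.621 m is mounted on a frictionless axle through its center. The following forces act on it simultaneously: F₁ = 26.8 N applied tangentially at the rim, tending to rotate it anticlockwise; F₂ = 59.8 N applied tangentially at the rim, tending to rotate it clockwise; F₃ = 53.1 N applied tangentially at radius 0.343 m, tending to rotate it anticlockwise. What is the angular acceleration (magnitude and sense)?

α ≈ 1.31 rad/s², clockwise

I = MR² = (4.50)(0.621)² = 1.735 kg·m².
Taking anticlockwise as positive: τ₁ = +(26.8)(0.621) = +16.64 N·m; τ₂ = −(59.8)(0.621) = −37.14 N·m; τ₃ = +(53.1)(0.343) = +18.21 N·m.
Net torque τ = -2.280 N·m.
α = τ/I = -2.280/1.735 = -1.314 rad/s².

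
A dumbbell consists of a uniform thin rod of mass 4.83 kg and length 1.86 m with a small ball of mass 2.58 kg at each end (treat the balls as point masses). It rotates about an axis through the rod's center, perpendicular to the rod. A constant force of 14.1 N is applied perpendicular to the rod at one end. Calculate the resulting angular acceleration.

I_rod = (1/12)ML² = (1/12)(4.83)(1.86)² = 1.392 kg·m².
I_balls = 2·m·(L/2)² = 2(2.58)(0.9300)² = 4.463 kg·m².
Total I = 5.855 kg·m².
τ = F·(L/2) = (14.1)(0.930) = 13.11 N·m.
α = τ/I = 13.11/5.855 = 2.239 rad/s².

α ≈ 2.24 rad/s²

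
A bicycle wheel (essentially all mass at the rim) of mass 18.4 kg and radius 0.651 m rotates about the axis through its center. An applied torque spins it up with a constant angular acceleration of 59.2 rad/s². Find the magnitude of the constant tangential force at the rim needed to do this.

I = MR² = (18.4)(0.651)² = 7.798 kg·m².
The required torque is τ = Iα = (7.798)(59.20) = 461.6 N·m.
A tangential force at the rim gives τ = FR, so F = τ/R = 461.6/0.651 = 709.1 N.

F ≈ 709 N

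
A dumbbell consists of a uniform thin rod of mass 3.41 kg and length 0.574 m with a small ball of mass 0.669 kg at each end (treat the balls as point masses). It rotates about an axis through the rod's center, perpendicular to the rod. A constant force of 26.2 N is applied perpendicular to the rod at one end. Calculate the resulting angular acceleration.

α ≈ 36.9 rad/s²

I_rod = (1/12)ML² = (1/12)(3.41)(0.574)² = 0.09363 kg·m².
I_balls = 2·m·(L/2)² = 2(0.669)(0.2870)² = 0.1102 kg·m².
Total I = 0.2038 kg·m².
τ = F·(L/2) = (26.2)(0.287) = 7.519 N·m.
α = τ/I = 7.519/0.2038 = 36.89 rad/s².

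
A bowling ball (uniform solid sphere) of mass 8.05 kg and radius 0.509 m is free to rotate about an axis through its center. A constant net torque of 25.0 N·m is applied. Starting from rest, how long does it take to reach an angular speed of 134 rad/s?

t ≈ 4.47 s

I = (2/5)MR² = (2/5)(8.05)(0.509)² = 0.8342 kg·m².
α = τ/I = 25.0/0.8342 = 29.97 rad/s².
ω = αt ⇒ t = ω/α = 134/29.97 = 4.472 s.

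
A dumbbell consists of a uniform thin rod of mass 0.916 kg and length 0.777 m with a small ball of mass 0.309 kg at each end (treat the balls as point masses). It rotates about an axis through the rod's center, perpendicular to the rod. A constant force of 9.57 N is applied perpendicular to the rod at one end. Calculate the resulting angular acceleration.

I_rod = (1/12)ML² = (1/12)(0.916)(0.777)² = 0.04608 kg·m².
I_balls = 2·m·(L/2)² = 2(0.309)(0.3885)² = 0.09328 kg·m².
Total I = 0.1394 kg·m².
τ = F·(L/2) = (9.57)(0.389) = 3.718 N·m.
α = τ/I = 3.718/0.1394 = 26.68 rad/s².

α ≈ 26.7 rad/s²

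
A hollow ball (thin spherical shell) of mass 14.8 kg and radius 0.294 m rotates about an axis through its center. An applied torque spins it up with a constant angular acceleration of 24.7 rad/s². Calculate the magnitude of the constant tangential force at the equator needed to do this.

I = (2/3)MR² = (2/3)(14.8)(0.294)² = 0.8528 kg·m².
The required torque is τ = Iα = (0.8528)(24.70) = 21.07 N·m.
A tangential force at the equator gives τ = FR, so F = τ/R = 21.07/0.294 = 71.65 N.

F ≈ 71.6 N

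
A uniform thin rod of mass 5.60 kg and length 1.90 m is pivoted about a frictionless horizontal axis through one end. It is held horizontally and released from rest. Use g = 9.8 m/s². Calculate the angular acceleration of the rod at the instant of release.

α ≈ 7.74 rad/s²

About the pivot, I = (1/3)ML² = (1/3)(5.60)(1.90)² = 6.739 kg·m².
The weight acts at the center, a distance L/2 = 0.9500 m from the pivot; τ = Mg(L/2) = 52.14 N·m.
α = τ/I = 52.14/6.739 = 7.737 rad/s².
(Equivalently α = (3g/(2L)) = 7.737 rad/s².)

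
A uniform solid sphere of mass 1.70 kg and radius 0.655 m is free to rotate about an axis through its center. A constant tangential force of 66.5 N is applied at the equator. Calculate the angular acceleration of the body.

α ≈ 149 rad/s²

I = (2/5)MR² = (2/5)(1.70)(0.655)² = 0.2917 kg·m².
τ = F R = (66.5)(0.655) = 43.56 N·m.
From τ = Iα: α = 43.56/0.2917 = 149.3 rad/s².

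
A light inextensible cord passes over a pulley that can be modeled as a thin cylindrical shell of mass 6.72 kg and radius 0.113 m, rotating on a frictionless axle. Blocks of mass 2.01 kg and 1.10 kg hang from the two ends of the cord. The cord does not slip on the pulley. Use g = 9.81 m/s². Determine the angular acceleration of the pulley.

I = MR² = (6.72)(0.113)² = 0.08581 kg·m².
Heavier block: m₁g − T₁ = m₁a. Lighter block: T₂ − m₂g = m₂a.
Pulley: (T₁ − T₂)R = Iα = I(a/R), so T₁ − T₂ = (I/R²)a = 1·M_p a = 6.720·a.
Adding the three: (m₁ − m₂)g = (m₁ + m₂ + 6.720)a, so a = (2.01 − 1.10)(9.81)/(2.01 + 1.10 + 6.720) = 0.9081 m/s².
α = a/R = 0.9081/0.113 = 8.037 rad/s².

α ≈ 8.04 rad/s²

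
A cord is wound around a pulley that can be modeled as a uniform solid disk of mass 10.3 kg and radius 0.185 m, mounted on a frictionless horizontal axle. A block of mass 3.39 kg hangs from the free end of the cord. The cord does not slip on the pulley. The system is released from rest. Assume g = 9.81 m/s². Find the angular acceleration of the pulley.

α ≈ 21.0 rad/s²

I = ½MR² = (1/2)(10.3)(0.185)² = 0.1763 kg·m².
Block: mg − T = ma. Pulley: TR = Iα. No-slip: a = αR, so T = (I/R²)a = 5.150·a.
Then mg = (m + 5.150)a, so a = (3.39)(9.81)/(3.39 + 5.150) = 3.894 m/s².
α = a/R = 3.894/0.185 = 21.05 rad/s².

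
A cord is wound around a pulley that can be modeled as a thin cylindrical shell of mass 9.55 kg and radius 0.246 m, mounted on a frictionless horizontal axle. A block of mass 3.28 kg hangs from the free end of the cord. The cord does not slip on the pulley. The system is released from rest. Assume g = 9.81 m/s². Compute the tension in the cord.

T ≈ 24.0 N

I = MR² = (9.55)(0.246)² = 0.5779 kg·m².
Block: mg − T = ma. Pulley: TR = Iα. No-slip: a = αR, so T = (I/R²)a = 9.550·a.
Then mg = (m + 9.550)a, so a = (3.28)(9.81)/(3.28 + 9.550) = 2.508 m/s².
T = 9.550·a = 23.95 N.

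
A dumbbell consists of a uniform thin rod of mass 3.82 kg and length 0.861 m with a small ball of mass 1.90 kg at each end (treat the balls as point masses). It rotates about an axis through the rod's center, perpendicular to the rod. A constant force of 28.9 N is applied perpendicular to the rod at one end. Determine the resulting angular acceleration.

I_rod = (1/12)ML² = (1/12)(3.82)(0.861)² = 0.2360 kg·m².
I_balls = 2·m·(L/2)² = 2(1.90)(0.4305)² = 0.7043 kg·m².
Total I = 0.9402 kg·m².
τ = F·(L/2) = (28.9)(0.430) = 12.44 N·m.
α = τ/I = 12.44/0.9402 = 13.23 rad/s².

α ≈ 13.2 rad/s²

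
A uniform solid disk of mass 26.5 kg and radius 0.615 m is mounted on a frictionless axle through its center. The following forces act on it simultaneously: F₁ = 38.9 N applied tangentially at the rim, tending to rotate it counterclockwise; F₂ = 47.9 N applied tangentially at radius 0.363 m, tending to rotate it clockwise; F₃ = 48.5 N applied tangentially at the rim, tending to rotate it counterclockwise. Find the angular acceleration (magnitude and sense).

I = ½MR² = (1/2)(26.5)(0.615)² = 5.011 kg·m².
Taking counterclockwise as positive: τ₁ = +(38.9)(0.615) = +23.92 N·m; τ₂ = −(47.9)(0.363) = −17.39 N·m; τ₃ = +(48.5)(0.615) = +29.83 N·m.
Net torque τ = 36.36 N·m.
α = τ/I = 36.36/5.011 = 7.256 rad/s².

α ≈ 7.26 rad/s², counterclockwise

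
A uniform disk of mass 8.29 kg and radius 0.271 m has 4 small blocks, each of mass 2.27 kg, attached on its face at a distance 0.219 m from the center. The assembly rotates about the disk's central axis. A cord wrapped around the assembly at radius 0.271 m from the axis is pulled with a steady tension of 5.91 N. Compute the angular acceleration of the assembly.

α ≈ 2.16 rad/s²

I_disk = ½MR² = ½(8.29)(0.271)² = 0.3044 kg·m².
I_blocks = 4·m·r² = 4(2.27)(0.219)² = 0.4355 kg·m².
Total I = 0.7399 kg·m².
τ = F r = (5.91)(0.271) = 1.602 N·m.
α = τ/I = 1.602/0.7399 = 2.165 rad/s².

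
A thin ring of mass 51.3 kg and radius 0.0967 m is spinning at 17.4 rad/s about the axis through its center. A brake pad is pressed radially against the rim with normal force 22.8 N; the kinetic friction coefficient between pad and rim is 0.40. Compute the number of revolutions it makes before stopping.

≈ 13.1 revolutions

I = MR² = (51.3)(0.0967)² = 0.4797 kg·m².
Friction force f = μN = (0.40)(22.8) = 9.120 N at the rim; torque magnitude τ = fR = 0.8819 N·m, opposing ω.
|α| = τ/I = 0.8819/0.4797 = 1.838 rad/s² (deceleration).
ω² = ω₀² − 2|α|θ with ω = 0 ⇒ θ = ω₀²/(2|α|) = 82.34 rad = 13.11 rev.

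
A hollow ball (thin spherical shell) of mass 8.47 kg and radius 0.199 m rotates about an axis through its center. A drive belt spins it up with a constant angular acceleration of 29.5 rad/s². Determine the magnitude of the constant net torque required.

I = (2/3)MR² = (2/3)(8.47)(0.199)² = 0.2236 kg·m².
τ = Iα = (0.2236)(29.50) = 6.597 N·m.

τ ≈ 6.60 N·m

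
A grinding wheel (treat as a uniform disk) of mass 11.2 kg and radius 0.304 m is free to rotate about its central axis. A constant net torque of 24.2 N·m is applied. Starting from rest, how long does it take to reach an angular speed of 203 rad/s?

t ≈ 4.34 s

I = ½MR² = (1/2)(11.2)(0.304)² = 0.5175 kg·m².
α = τ/I = 24.2/0.5175 = 46.76 rad/s².
ω = αt ⇒ t = ω/α = 203/46.76 = 4.341 s.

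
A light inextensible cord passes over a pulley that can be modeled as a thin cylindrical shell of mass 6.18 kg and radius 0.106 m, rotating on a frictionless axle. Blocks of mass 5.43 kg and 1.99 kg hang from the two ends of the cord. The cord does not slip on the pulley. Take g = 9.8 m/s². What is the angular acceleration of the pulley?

I = MR² = (6.18)(0.106)² = 0.06944 kg·m².
Heavier block: m₁g − T₁ = m₁a. Lighter block: T₂ − m₂g = m₂a.
Pulley: (T₁ − T₂)R = Iα = I(a/R), so T₁ − T₂ = (I/R²)a = 1·M_p a = 6.180·a.
Adding the three: (m₁ − m₂)g = (m₁ + m₂ + 6.180)a, so a = (5.43 − 1.99)(9.8)/(5.43 + 1.99 + 6.180) = 2.479 m/s².
α = a/R = 2.479/0.106 = 23.39 rad/s².

α ≈ 23.4 rad/s²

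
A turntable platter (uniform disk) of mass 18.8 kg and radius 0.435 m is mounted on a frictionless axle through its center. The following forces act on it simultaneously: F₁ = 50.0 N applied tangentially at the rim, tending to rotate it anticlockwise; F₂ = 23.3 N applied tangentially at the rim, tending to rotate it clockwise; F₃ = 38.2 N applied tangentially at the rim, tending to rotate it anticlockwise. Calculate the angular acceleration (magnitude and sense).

α ≈ 15.9 rad/s², anticlockwise

I = ½MR² = (1/2)(18.8)(0.435)² = 1.779 kg·m².
Taking anticlockwise as positive: τ₁ = +(50.0)(0.435) = +21.75 N·m; τ₂ = −(23.3)(0.435) = −10.14 N·m; τ₃ = +(38.2)(0.435) = +16.62 N·m.
Net torque τ = 28.23 N·m.
α = τ/I = 28.23/1.779 = 15.87 rad/s².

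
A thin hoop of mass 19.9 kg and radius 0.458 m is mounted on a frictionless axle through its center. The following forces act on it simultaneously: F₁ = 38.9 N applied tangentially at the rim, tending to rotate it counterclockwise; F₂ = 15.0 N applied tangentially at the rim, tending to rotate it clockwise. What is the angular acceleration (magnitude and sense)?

α ≈ 2.62 rad/s², counterclockwise

I = MR² = (19.9)(0.458)² = 4.174 kg·m².
Taking counterclockwise as positive: τ₁ = +(38.9)(0.458) = +17.82 N·m; τ₂ = −(15.0)(0.458) = −6.870 N·m.
Net torque τ = 10.95 N·m.
α = τ/I = 10.95/4.174 = 2.622 rad/s².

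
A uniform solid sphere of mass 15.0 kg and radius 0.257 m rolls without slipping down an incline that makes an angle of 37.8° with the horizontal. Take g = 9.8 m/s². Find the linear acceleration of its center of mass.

a ≈ 4.29 m/s²

Translation along the incline: Mg sinθ − f = Ma.
Rotation about the center: fR = Iα with I = (2/5)MR². No-slip gives a = αR, so f = (I/R²)a = (2/5)M a.
Substituting: Mg sinθ = (1 + 0.4000)Ma, so a = g sinθ/(1 + 0.4000) = (9.8) sin 37.8° / 1.400 = 4.290 m/s².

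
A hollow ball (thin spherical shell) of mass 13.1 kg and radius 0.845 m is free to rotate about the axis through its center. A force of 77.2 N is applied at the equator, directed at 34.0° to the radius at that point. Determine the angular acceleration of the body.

I = (2/3)MR² = (2/3)(13.1)(0.845)² = 6.236 kg·m².
Only the tangential component produces torque: τ = F R sinθ = (77.2)(0.845) sin 34.0° = 36.48 N·m.
From τ = Iα: α = 36.48/6.236 = 5.850 rad/s².

α ≈ 5.85 rad/s²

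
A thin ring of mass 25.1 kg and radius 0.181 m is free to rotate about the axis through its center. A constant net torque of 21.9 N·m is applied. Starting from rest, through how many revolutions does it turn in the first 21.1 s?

I = MR² = (25.1)(0.181)² = 0.8223 kg·m².
α = τ/I = 21.9/0.8223 = 26.63 rad/s².
θ = ½αt² = ½(26.63)(21.1)² = 5929 rad.
Revolutions = θ/(2π) = 943.6.

≈ 944 revolutions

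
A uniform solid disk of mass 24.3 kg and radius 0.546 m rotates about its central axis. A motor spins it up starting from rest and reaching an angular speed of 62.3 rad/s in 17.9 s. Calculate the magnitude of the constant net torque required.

I = ½MR² = (1/2)(24.3)(0.546)² = 3.622 kg·m².
α = Δω/Δt = (62.3 − 0)/17.9 = 3.480 rad/s².
τ = Iα = (3.622)(3.480) = 12.61 N·m.

τ ≈ 12.6 N·m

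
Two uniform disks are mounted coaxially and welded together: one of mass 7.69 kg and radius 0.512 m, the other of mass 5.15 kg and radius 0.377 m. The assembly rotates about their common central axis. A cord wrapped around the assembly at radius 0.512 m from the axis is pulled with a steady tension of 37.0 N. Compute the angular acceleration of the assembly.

I = ½M₁R₁² + ½M₂R₂² = ½(7.69)(0.512)² + ½(5.15)(0.377)² = 1.374 kg·m².
τ = F r = (37.0)(0.512) = 18.94 N·m.
α = τ/I = 18.94/1.374 = 13.79 rad/s².

α ≈ 13.8 rad/s²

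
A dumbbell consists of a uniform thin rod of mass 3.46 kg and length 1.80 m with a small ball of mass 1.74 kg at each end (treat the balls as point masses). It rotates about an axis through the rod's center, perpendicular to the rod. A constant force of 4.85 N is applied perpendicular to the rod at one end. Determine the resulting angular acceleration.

I_rod = (1/12)ML² = (1/12)(3.46)(1.80)² = 0.9342 kg·m².
I_balls = 2·m·(L/2)² = 2(1.74)(0.9000)² = 2.819 kg·m².
Total I = 3.753 kg·m².
τ = F·(L/2) = (4.85)(0.900) = 4.365 N·m.
α = τ/I = 4.365/3.753 = 1.163 rad/s².

α ≈ 1.16 rad/s²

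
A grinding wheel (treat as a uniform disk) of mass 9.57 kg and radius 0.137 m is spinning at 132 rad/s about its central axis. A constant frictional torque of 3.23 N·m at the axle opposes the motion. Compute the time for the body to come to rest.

t ≈ 3.67 s

I = ½MR² = (1/2)(9.57)(0.137)² = 0.08981 kg·m².
The net torque has magnitude 3.23 N·m, opposing ω.
|α| = τ/I = 3.230/0.08981 = 35.96 rad/s² (deceleration).
0 = ω₀ − |α|t ⇒ t = ω₀/|α| = 132/35.96 = 3.670 s.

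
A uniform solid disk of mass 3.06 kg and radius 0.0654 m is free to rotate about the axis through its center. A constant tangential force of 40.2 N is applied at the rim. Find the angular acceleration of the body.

α ≈ 402 rad/s²

I = ½MR² = (1/2)(3.06)(0.0654)² = 0.006544 kg·m².
τ = F R = (40.2)(0.0654) = 2.629 N·m.
Newton's second law for rotation, τ = Iα, gives α = τ/I = 2.629/0.006544 = 401.8 rad/s².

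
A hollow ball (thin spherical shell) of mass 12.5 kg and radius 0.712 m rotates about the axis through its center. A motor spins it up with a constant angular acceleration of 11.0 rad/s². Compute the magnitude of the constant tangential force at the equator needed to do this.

F ≈ 65.3 N

I = (2/3)MR² = (2/3)(12.5)(0.712)² = 4.225 kg·m².
The required torque is τ = Iα = (4.225)(11.00) = 46.47 N·m.
A tangential force at the equator gives τ = FR, so F = τ/R = 46.47/0.712 = 65.27 N.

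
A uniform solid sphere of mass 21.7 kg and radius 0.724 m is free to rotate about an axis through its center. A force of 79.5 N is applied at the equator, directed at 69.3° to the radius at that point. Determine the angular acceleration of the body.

I = (2/5)MR² = (2/5)(21.7)(0.724)² = 4.550 kg·m².
Only the tangential component produces torque: τ = F R sinθ = (79.5)(0.724) sin 69.3° = 53.84 N·m.
From τ = Iα: α = 53.84/4.550 = 11.83 rad/s².

α ≈ 11.8 rad/s²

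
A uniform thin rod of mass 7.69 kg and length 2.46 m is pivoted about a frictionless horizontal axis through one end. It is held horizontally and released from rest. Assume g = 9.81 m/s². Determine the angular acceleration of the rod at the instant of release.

About the pivot, I = (1/3)ML² = (1/3)(7.69)(2.46)² = 15.51 kg·m².
The weight acts at the center, a distance L/2 = 1.230 m from the pivot; τ = Mg(L/2) = 92.79 N·m.
α = τ/I = 92.79/15.51 = 5.982 rad/s².
(Equivalently α = (3g/(2L)) = 5.982 rad/s².)

α ≈ 5.98 rad/s²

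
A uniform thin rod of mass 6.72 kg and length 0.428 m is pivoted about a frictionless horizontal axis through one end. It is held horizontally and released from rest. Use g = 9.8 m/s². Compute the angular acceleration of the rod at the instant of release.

α ≈ 34.3 rad/s²

About the pivot, I = (1/3)ML² = (1/3)(6.72)(0.428)² = 0.4103 kg·m².
The weight acts at the center, a distance L/2 = 0.2140 m from the pivot; τ = Mg(L/2) = 14.09 N·m.
α = τ/I = 14.09/0.4103 = 34.35 rad/s².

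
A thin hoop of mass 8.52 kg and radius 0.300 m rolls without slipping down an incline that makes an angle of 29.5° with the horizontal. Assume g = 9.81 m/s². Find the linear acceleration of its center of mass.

a ≈ 2.42 m/s²

Translation along the incline: Mg sinθ − f = Ma.
Rotation about the center: fR = Iα with I = MR². No-slip gives a = αR, so f = (I/R²)a = M a.
Substituting: Mg sinθ = (1 + 1.000)Ma, so a = g sinθ/(1 + 1.000) = (9.81) sin 29.5° / 2.000 = 2.415 m/s².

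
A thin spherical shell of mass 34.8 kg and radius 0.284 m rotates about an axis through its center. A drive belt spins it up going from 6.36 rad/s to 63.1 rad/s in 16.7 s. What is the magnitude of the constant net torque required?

τ ≈ 6.36 N·m

I = (2/3)MR² = (2/3)(34.8)(0.284)² = 1.871 kg·m².
α = Δω/Δt = (63.1 − 6.36)/16.7 = 3.398 rad/s².
τ = Iα = (1.871)(3.398) = 6.358 N·m.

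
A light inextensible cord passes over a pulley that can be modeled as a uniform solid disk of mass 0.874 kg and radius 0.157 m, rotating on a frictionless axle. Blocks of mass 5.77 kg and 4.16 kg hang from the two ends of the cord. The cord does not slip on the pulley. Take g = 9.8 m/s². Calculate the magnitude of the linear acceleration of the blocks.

I = ½MR² = (1/2)(0.874)(0.157)² = 0.01077 kg·m².
Heavier block: m₁g − T₁ = m₁a. Lighter block: T₂ − m₂g = m₂a.
Pulley: (T₁ − T₂)R = Iα = I(a/R), so T₁ − T₂ = (I/R²)a = (1/2)M_p a = 0.4370·a.
Adding the three: (m₁ − m₂)g = (m₁ + m₂ + 0.4370)a, so a = (5.77 − 4.16)(9.8)/(5.77 + 4.16 + 0.4370) = 1.522 m/s².

a ≈ 1.52 m/s²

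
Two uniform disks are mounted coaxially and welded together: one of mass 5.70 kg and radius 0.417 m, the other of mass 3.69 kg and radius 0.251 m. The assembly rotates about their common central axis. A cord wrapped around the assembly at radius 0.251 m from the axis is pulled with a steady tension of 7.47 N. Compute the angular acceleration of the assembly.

I = ½M₁R₁² + ½M₂R₂² = ½(5.70)(0.417)² + ½(3.69)(0.251)² = 0.6118 kg·m².
τ = F r = (7.47)(0.251) = 1.875 N·m.
α = τ/I = 1.875/0.6118 = 3.065 rad/s².

α ≈ 3.06 rad/s²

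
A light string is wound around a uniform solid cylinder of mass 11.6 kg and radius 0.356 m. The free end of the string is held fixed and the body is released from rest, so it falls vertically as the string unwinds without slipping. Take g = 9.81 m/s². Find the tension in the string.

Translation: Mg − T = Ma. Rotation about the center: TR = Iα with I = ½MR².
With a = αR: T = (I/R²)a = (1/2)M a, so Mg = (1 + 0.5000)Ma.
a = g/(1 + 0.5000) = 9.81/1.500 = 6.540 m/s².
T = 0.5000·M·a = (0.5000)(11.6)(6.540) = 37.93 N.

T ≈ 37.9 N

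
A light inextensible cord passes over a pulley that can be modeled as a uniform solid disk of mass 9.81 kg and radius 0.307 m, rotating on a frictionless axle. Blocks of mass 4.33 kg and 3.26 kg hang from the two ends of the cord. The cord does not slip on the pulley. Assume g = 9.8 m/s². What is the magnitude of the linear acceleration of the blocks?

a ≈ 0.839 m/s²

I = ½MR² = (1/2)(9.81)(0.307)² = 0.4623 kg·m².
Heavier block: m₁g − T₁ = m₁a. Lighter block: T₂ − m₂g = m₂a.
Pulley: (T₁ − T₂)R = Iα = I(a/R), so T₁ − T₂ = (I/R²)a = (1/2)M_p a = 4.905·a.
Adding the three: (m₁ − m₂)g = (m₁ + m₂ + 4.905)a, so a = (4.33 − 3.26)(9.8)/(4.33 + 3.26 + 4.905) = 0.8392 m/s².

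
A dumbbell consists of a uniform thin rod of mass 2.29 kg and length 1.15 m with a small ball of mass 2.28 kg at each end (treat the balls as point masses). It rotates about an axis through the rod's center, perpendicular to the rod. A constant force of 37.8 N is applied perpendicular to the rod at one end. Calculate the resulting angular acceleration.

I_rod = (1/12)ML² = (1/12)(2.29)(1.15)² = 0.2524 kg·m².
I_balls = 2·m·(L/2)² = 2(2.28)(0.5750)² = 1.508 kg·m².
Total I = 1.760 kg·m².
τ = F·(L/2) = (37.8)(0.575) = 21.73 N·m.
α = τ/I = 21.73/1.760 = 12.35 rad/s².

α ≈ 12.3 rad/s²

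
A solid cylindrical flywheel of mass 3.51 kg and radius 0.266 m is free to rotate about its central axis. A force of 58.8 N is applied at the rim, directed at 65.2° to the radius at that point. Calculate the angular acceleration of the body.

I = ½MR² = (1/2)(3.51)(0.266)² = 0.1242 kg·m².
Only the tangential component produces torque: τ = F R sinθ = (58.8)(0.266) sin 65.2° = 14.20 N·m.
From τ = Iα: α = 14.20/0.1242 = 114.3 rad/s².

α ≈ 114 rad/s²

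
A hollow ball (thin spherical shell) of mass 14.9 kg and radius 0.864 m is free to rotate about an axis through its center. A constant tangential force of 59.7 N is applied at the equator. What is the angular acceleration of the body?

α ≈ 6.96 rad/s²

I = (2/3)MR² = (2/3)(14.9)(0.864)² = 7.415 kg·m².
τ = F R = (59.7)(0.864) = 51.58 N·m.
From τ = Iα: α = 51.58/7.415 = 6.956 rad/s².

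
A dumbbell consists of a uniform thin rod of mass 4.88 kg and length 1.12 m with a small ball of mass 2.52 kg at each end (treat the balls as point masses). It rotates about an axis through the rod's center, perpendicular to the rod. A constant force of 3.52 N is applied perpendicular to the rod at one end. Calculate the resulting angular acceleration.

I_rod = (1/12)ML² = (1/12)(4.88)(1.12)² = 0.5101 kg·m².
I_balls = 2·m·(L/2)² = 2(2.52)(0.5600)² = 1.581 kg·m².
Total I = 2.091 kg·m².
τ = F·(L/2) = (3.52)(0.560) = 1.971 N·m.
α = τ/I = 1.971/2.091 = 0.9429 rad/s².

α ≈ 0.943 rad/s²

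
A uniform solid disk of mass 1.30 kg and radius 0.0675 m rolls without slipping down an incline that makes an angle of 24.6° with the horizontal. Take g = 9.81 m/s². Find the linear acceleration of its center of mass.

Translation along the incline: Mg sinθ − f = Ma.
Rotation about the center: fR = Iα with I = ½MR². No-slip gives a = αR, so f = (I/R²)a = (1/2)M a.
Substituting: Mg sinθ = (1 + 0.5000)Ma, so a = g sinθ/(1 + 0.5000) = (9.81) sin 24.6° / 1.500 = 2.722 m/s².

a ≈ 2.72 m/s²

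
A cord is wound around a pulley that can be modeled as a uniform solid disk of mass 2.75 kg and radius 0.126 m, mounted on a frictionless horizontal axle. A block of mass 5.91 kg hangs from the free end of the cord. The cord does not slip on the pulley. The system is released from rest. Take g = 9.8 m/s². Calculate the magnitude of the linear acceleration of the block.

I = ½MR² = (1/2)(2.75)(0.126)² = 0.02183 kg·m².
Block: mg − T = ma. Pulley: TR = Iα. No-slip: a = αR, so T = (I/R²)a = 1.375·a.
Then mg = (m + 1.375)a, so a = (5.91)(9.8)/(5.91 + 1.375) = 7.950 m/s².

a ≈ 7.95 m/s²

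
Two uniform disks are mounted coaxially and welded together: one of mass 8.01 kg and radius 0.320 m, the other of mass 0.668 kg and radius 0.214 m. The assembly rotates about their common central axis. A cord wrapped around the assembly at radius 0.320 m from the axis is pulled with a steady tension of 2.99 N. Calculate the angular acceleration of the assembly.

α ≈ 2.25 rad/s²

I = ½M₁R₁² + ½M₂R₂² = ½(8.01)(0.320)² + ½(0.668)(0.214)² = 0.4254 kg·m².
τ = F r = (2.99)(0.320) = 0.9568 N·m.
α = τ/I = 0.9568/0.4254 = 2.249 rad/s².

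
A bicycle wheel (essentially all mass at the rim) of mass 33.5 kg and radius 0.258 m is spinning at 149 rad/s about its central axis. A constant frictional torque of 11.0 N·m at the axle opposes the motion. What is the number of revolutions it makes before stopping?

I = MR² = (33.5)(0.258)² = 2.230 kg·m².
The net torque has magnitude 11.0 N·m, opposing ω.
|α| = τ/I = 11.00/2.230 = 4.933 rad/s² (deceleration).
ω² = ω₀² − 2|α|θ with ω = 0 ⇒ θ = ω₀²/(2|α|) = 2250 rad = 358.1 rev.

≈ 358 revolutions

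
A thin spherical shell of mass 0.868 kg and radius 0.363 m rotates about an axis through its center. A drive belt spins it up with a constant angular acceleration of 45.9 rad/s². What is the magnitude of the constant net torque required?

τ ≈ 3.50 N·m

I = (2/3)MR² = (2/3)(0.868)(0.363)² = 0.07625 kg·m².
τ = Iα = (0.07625)(45.90) = 3.500 N·m.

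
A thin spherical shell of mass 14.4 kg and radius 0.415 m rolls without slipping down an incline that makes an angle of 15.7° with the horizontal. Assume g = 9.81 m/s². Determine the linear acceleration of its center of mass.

a ≈ 1.59 m/s²

Translation along the incline: Mg sinθ − f = Ma.
Rotation about the center: fR = Iα with I = (2/3)MR². No-slip gives a = αR, so f = (I/R²)a = (2/3)M a.
Substituting: Mg sinθ = (1 + 0.6667)Ma, so a = g sinθ/(1 + 0.6667) = (9.81) sin 15.7° / 1.667 = 1.593 m/s².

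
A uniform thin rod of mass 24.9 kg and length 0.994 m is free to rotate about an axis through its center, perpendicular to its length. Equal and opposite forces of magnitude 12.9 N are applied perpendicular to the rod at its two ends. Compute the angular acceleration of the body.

α ≈ 6.25 rad/s²

I = (1/12)ML² = (1/12)(24.9)(0.994)² = 2.050 kg·m².
The couple gives τ = F·(L/2) + F·(L/2) = F L = (12.9)(0.994) = 12.82 N·m.
From τ = Iα: α = 12.82/2.050 = 6.254 rad/s².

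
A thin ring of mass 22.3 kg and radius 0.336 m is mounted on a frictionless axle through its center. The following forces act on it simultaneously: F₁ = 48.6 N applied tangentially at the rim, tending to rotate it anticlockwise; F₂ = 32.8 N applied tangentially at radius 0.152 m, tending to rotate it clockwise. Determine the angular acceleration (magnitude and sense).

I = MR² = (22.3)(0.336)² = 2.518 kg·m².
Taking anticlockwise as positive: τ₁ = +(48.6)(0.336) = +16.33 N·m; τ₂ = −(32.8)(0.152) = −4.986 N·m.
Net torque τ = 11.34 N·m.
α = τ/I = 11.34/2.518 = 4.506 rad/s².

α ≈ 4.51 rad/s², anticlockwise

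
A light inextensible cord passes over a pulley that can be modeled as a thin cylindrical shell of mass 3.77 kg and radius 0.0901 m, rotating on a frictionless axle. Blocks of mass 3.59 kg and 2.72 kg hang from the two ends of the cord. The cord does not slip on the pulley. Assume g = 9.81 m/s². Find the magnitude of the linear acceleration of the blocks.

I = MR² = (3.77)(0.0901)² = 0.03060 kg·m².
Heavier block: m₁g − T₁ = m₁a. Lighter block: T₂ − m₂g = m₂a.
Pulley: (T₁ − T₂)R = Iα = I(a/R), so T₁ − T₂ = (I/R²)a = 1·M_p a = 3.770·a.
Adding the three: (m₁ − m₂)g = (m₁ + m₂ + 3.770)a, so a = (3.59 − 2.72)(9.81)/(3.59 + 2.72 + 3.770) = 0.8467 m/s².

a ≈ 0.847 m/s²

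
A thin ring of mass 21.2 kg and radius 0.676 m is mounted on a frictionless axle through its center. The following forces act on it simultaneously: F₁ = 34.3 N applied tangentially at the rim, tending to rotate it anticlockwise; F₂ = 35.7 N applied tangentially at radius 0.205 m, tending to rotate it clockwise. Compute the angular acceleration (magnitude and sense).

I = MR² = (21.2)(0.676)² = 9.688 kg·m².
Taking anticlockwise as positive: τ₁ = +(34.3)(0.676) = +23.19 N·m; τ₂ = −(35.7)(0.205) = −7.319 N·m.
Net torque τ = 15.87 N·m.
α = τ/I = 15.87/9.688 = 1.638 rad/s².

α ≈ 1.64 rad/s², anticlockwise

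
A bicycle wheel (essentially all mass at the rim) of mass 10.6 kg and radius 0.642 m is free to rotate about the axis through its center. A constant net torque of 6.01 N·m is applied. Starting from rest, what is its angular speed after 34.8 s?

I = MR² = (10.6)(0.642)² = 4.369 kg·m².
α = τ/I = 6.01/4.369 = 1.376 rad/s².
ω = ω₀ + αt = 0 + (1.376)(34.8) = 47.87 rad/s.

ω ≈ 47.9 rad/s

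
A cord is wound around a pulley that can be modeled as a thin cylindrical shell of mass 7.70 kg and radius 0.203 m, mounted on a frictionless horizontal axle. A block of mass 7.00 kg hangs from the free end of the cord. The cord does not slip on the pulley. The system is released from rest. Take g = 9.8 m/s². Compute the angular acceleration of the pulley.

I = MR² = (7.70)(0.203)² = 0.3173 kg·m².
Block: mg − T = ma. Pulley: TR = Iα. No-slip: a = αR, so T = (I/R²)a = 7.700·a.
Then mg = (m + 7.700)a, so a = (7.00)(9.8)/(7.00 + 7.700) = 4.667 m/s².
α = a/R = 4.667/0.203 = 22.99 rad/s².

α ≈ 23.0 rad/s²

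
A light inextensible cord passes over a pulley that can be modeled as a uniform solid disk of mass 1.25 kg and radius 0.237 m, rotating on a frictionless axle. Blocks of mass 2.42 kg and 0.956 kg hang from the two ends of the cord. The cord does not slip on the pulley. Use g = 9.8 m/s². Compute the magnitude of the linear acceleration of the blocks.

a ≈ 3.59 m/s²

I = ½MR² = (1/2)(1.25)(0.237)² = 0.03511 kg·m².
Heavier block: m₁g − T₁ = m₁a. Lighter block: T₂ − m₂g = m₂a.
Pulley: (T₁ − T₂)R = Iα = I(a/R), so T₁ − T₂ = (I/R²)a = (1/2)M_p a = 0.6250·a.
Adding the three: (m₁ − m₂)g = (m₁ + m₂ + 0.6250)a, so a = (2.42 − 0.956)(9.8)/(2.42 + 0.956 + 0.6250) = 3.586 m/s².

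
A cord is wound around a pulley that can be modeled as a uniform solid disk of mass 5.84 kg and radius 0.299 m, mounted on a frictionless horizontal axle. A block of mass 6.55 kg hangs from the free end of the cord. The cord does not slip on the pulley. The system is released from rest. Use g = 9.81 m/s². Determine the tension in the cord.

I = ½MR² = (1/2)(5.84)(0.299)² = 0.2611 kg·m².
Block: mg − T = ma. Pulley: TR = Iα. No-slip: a = αR, so T = (I/R²)a = 2.920·a.
Then mg = (m + 2.920)a, so a = (6.55)(9.81)/(6.55 + 2.920) = 6.785 m/s².
T = 2.920·a = 19.81 N.

T ≈ 19.8 N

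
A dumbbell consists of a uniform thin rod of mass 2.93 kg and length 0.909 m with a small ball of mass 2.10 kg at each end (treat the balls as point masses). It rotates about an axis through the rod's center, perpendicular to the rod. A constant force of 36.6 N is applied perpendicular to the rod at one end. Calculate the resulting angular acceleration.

α ≈ 15.6 rad/s²

I_rod = (1/12)ML² = (1/12)(2.93)(0.909)² = 0.2018 kg·m².
I_balls = 2·m·(L/2)² = 2(2.10)(0.4545)² = 0.8676 kg·m².
Total I = 1.069 kg·m².
τ = F·(L/2) = (36.6)(0.455) = 16.63 N·m.
α = τ/I = 16.63/1.069 = 15.56 rad/s².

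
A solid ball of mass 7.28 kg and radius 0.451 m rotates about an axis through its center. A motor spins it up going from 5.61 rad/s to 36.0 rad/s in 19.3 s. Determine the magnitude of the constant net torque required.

I = (2/5)MR² = (2/5)(7.28)(0.451)² = 0.5923 kg·m².
α = Δω/Δt = (36.0 − 5.61)/19.3 = 1.575 rad/s².
τ = Iα = (0.5923)(1.575) = 0.9326 N·m.

τ ≈ 0.933 N·m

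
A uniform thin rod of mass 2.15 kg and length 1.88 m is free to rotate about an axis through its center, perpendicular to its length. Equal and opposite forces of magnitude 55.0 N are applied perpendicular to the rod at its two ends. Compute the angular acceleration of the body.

α ≈ 163 rad/s²

I = (1/12)ML² = (1/12)(2.15)(1.88)² = 0.6332 kg·m².
The couple gives τ = F·(L/2) + F·(L/2) = F L = (55.0)(1.88) = 103.4 N·m.
From τ = Iα: α = 103.4/0.6332 = 163.3 rad/s².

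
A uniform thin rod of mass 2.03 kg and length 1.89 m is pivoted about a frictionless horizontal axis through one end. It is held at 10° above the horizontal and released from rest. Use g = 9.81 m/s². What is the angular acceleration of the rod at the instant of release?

About the pivot, I = (1/3)ML² = (1/3)(2.03)(1.89)² = 2.417 kg·m².
The weight acts at the center, a distance L/2 = 0.9450 m from the pivot; τ = Mg(L/2) cos 10° = 18.53 N·m.
α = τ/I = 18.53/2.417 = 7.667 rad/s².
(Equivalently α = (3g/(2L)) cos 10° = 7.667 rad/s².)

α ≈ 7.67 rad/s²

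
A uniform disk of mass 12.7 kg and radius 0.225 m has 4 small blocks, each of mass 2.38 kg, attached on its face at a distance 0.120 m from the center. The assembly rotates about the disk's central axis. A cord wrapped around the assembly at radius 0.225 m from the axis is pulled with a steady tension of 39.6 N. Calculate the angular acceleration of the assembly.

I_disk = ½MR² = ½(12.7)(0.225)² = 0.3215 kg·m².
I_blocks = 4·m·r² = 4(2.38)(0.120)² = 0.1371 kg·m².
Total I = 0.4586 kg·m².
τ = F r = (39.6)(0.225) = 8.910 N·m.
α = τ/I = 8.910/0.4586 = 19.43 rad/s².

α ≈ 19.4 rad/s²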